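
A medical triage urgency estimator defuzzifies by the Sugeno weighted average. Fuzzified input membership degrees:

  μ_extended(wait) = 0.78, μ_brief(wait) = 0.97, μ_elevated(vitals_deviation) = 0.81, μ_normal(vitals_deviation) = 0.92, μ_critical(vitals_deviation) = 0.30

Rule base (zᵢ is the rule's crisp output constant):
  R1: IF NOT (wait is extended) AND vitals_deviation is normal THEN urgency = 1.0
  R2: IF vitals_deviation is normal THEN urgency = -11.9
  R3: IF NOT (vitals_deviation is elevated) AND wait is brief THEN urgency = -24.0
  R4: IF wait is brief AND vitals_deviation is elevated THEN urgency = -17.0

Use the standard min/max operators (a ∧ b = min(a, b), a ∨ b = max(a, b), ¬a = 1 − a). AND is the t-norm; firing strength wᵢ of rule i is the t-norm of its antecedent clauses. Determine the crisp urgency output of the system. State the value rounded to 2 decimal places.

R1 (z=1.0): ¬extended=1−0.78=0.22, normal=0.92; AND[min(a, b)] → w = 0.22
R2 (z=-11.9): normal=0.92 → w = 0.92
R3 (z=-24.0): ¬elevated=1−0.81=0.19, brief=0.97; AND[min(a, b)] → w = 0.19
R4 (z=-17.0): brief=0.97, elevated=0.81; AND[min(a, b)] → w = 0.81
Weighted average = (0.22·1.0 + 0.92·-11.9 + 0.19·-24.0 + 0.81·-17.0) / (0.22 + 0.92 + 0.19 + 0.81)
  = -29.0580 / 2.1400 = -13.58

-13.58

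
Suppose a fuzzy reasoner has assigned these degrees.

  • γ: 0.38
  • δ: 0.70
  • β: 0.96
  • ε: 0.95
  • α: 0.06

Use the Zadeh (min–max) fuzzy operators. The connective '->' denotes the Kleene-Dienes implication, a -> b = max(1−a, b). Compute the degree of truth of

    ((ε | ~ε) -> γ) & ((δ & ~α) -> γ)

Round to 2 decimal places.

~ε = 1 − 0.95 = 0.05
ε | ~ε = max(a, b) on (0.95, 0.05) = 0.95
(ε | ~ε) -> γ  [Kleene-Dienes: max(1−a, b)] with a=0.95, b=0.38 → 0.38
~α = 1 − 0.06 = 0.94
δ & ~α = min(a, b) on (0.70, 0.94) = 0.70
(δ & ~α) -> γ  [Kleene-Dienes: max(1−a, b)] with a=0.70, b=0.38 → 0.38
((ε | ~ε) -> γ) & ((δ & ~α) -> γ) = min(a, b) on (0.38, 0.38) = 0.38

0.38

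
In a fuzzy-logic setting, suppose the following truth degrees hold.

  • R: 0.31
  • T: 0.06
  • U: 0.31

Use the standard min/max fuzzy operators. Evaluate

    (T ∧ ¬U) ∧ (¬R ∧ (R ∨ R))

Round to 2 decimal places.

¬U = 1 − 0.31 = 0.69
T ∧ ¬U = min(a, b) on (0.06, 0.69) = 0.06
¬R = 1 − 0.31 = 0.69
R ∨ R = max(a, b) on (0.31, 0.31) = 0.31
¬R ∧ (R ∨ R) = min(a, b) on (0.69, 0.31) = 0.31
(T ∧ ¬U) ∧ (¬R ∧ (R ∨ R)) = min(a, b) on (0.06, 0.31) = 0.06

0.06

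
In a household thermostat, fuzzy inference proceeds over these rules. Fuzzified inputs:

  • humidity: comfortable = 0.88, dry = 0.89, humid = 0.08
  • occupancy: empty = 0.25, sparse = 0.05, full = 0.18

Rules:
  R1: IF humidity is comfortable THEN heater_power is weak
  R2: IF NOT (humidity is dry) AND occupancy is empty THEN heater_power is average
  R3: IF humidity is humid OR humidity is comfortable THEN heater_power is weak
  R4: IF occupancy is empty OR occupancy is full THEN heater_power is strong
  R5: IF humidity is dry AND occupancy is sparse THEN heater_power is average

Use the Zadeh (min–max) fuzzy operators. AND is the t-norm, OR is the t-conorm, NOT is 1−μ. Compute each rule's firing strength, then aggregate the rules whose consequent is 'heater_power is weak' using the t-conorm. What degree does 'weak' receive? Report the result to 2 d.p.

0.88

R1: comfortable=0.88 → w = 0.88
R2: ¬dry=1−0.89=0.11, empty=0.25; AND[min(a, b)] → w = 0.11
R3: humid=0.08, comfortable=0.88; OR[max(a, b)] → w = 0.88
R4: empty=0.25, full=0.18; OR[max(a, b)] → w = 0.25
R5: dry=0.89, sparse=0.05; AND[min(a, b)] → w = 0.05
Rules with consequent 'weak': {R1, R3} → strengths 0.88, 0.88
Aggregate via t-conorm [max(a, b)]: 0.88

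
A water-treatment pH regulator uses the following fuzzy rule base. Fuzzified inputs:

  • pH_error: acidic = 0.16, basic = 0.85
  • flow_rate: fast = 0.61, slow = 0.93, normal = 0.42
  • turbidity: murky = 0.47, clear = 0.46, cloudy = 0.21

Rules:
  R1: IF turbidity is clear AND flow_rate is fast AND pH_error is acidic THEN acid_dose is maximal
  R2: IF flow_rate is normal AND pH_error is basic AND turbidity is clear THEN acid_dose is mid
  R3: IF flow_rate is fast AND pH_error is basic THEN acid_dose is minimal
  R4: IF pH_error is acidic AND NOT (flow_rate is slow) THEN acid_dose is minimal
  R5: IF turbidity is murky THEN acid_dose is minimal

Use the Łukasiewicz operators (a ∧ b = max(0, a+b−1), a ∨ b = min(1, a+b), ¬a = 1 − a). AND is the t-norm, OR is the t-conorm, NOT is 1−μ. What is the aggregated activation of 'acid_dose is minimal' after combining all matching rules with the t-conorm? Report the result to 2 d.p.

0.93

R1: clear=0.46, fast=0.61, acidic=0.16; AND[max(0, a+b−1)] → w = 0.00
R2: normal=0.42, basic=0.85, clear=0.46; AND[max(0, a+b−1)] → w = 0.00
R3: fast=0.61, basic=0.85; AND[max(0, a+b−1)] → w = 0.46
R4: acidic=0.16, ¬slow=1−0.93=0.07; AND[max(0, a+b−1)] → w = 0.00
R5: murky=0.47 → w = 0.47
Rules with consequent 'minimal': {R3, R4, R5} → strengths 0.46, 0.00, 0.47
Aggregate via t-conorm [min(1, a+b)]: 0.93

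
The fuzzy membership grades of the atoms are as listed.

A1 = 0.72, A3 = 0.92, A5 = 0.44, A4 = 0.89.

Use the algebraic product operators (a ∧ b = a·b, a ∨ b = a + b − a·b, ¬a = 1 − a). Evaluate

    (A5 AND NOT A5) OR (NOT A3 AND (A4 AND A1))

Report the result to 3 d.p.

0.285

NOT A5 = 1 − 0.4400 = 0.5600
A5 AND NOT A5 = a·b on (0.4400, 0.5600) = 0.2464
NOT A3 = 1 − 0.9200 = 0.0800
A4 AND A1 = a·b on (0.8900, 0.7200) = 0.6408
NOT A3 AND (A4 AND A1) = a·b on (0.0800, 0.6408) = 0.0513
(A5 AND NOT A5) OR (NOT A3 AND (A4 AND A1)) = a + b − a·b on (0.2464, 0.0513) = 0.2850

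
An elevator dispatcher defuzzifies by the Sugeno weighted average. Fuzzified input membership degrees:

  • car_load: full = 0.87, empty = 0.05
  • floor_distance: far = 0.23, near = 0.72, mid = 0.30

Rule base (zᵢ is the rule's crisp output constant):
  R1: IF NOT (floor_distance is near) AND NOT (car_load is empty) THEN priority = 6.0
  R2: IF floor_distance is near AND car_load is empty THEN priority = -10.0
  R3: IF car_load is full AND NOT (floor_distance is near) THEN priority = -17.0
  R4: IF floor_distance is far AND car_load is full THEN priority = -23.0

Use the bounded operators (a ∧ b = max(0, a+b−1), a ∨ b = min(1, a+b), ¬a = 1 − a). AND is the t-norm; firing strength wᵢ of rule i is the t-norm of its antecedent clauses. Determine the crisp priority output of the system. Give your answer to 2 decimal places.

-7.23

R1 (z=6.0): ¬near=1−0.72=0.28, ¬empty=1−0.05=0.95; AND[max(0, a+b−1)] → w = 0.23
R2 (z=-10.0): near=0.72, empty=0.05; AND[max(0, a+b−1)] → w = 0.00
R3 (z=-17.0): full=0.87, ¬near=1−0.72=0.28; AND[max(0, a+b−1)] → w = 0.15
R4 (z=-23.0): far=0.23, full=0.87; AND[max(0, a+b−1)] → w = 0.10
Weighted average = (0.23·6.0 + 0.00·-10.0 + 0.15·-17.0 + 0.10·-23.0) / (0.23 + 0.00 + 0.15 + 0.10)
  = -3.4700 / 0.4800 = -7.23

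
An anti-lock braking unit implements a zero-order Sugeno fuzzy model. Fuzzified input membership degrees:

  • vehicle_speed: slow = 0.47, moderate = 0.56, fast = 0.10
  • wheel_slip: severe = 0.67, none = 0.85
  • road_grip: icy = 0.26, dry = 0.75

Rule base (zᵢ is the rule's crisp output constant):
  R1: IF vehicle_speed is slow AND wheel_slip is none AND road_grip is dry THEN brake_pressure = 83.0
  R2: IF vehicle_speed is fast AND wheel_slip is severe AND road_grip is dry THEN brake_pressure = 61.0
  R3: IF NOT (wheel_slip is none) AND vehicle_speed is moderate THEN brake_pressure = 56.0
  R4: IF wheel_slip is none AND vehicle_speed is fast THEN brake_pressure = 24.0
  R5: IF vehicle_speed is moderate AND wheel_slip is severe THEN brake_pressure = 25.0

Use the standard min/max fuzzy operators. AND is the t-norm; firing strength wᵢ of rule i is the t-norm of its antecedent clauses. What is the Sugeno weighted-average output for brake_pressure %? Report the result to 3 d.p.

R1 (z=83.0): slow=0.47, none=0.85, dry=0.75; AND[min(a, b)] → w = 0.47
R2 (z=61.0): fast=0.10, severe=0.67, dry=0.75; AND[min(a, b)] → w = 0.10
R3 (z=56.0): ¬none=1−0.85=0.15, moderate=0.56; AND[min(a, b)] → w = 0.15
R4 (z=24.0): none=0.85, fast=0.10; AND[min(a, b)] → w = 0.10
R5 (z=25.0): moderate=0.56, severe=0.67; AND[min(a, b)] → w = 0.56
Weighted average = (0.47·83.0 + 0.10·61.0 + 0.15·56.0 + 0.10·24.0 + 0.56·25.0) / (0.47 + 0.10 + 0.15 + 0.10 + 0.56)
  = 69.9100 / 1.3800 = 50.659

50.659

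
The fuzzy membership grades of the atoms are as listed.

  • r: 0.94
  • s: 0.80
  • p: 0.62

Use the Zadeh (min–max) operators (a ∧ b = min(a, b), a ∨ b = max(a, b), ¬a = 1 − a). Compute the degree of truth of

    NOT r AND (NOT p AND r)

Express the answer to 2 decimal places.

NOT r = 1 − 0.94 = 0.06
NOT p = 1 − 0.62 = 0.38
NOT p AND r = min(a, b) on (0.38, 0.94) = 0.38
NOT r AND (NOT p AND r) = min(a, b) on (0.06, 0.38) = 0.06

0.06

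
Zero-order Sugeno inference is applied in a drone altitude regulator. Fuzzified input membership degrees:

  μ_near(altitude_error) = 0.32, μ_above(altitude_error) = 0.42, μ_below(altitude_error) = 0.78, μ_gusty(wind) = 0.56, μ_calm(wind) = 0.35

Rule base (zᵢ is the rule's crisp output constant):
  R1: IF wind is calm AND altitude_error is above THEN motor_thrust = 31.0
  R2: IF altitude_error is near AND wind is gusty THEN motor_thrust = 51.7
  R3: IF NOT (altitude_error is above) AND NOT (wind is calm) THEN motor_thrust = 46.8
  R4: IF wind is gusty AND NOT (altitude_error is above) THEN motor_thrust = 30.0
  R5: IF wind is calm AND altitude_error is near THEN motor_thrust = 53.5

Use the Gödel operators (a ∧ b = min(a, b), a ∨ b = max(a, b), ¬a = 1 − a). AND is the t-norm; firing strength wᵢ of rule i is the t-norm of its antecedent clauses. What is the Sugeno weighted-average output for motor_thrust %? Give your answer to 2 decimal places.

R1 (z=31.0): calm=0.35, above=0.42; AND[min(a, b)] → w = 0.35
R2 (z=51.7): near=0.32, gusty=0.56; AND[min(a, b)] → w = 0.32
R3 (z=46.8): ¬above=1−0.42=0.58, ¬calm=1−0.35=0.65; AND[min(a, b)] → w = 0.58
R4 (z=30.0): gusty=0.56, ¬above=1−0.42=0.58; AND[min(a, b)] → w = 0.56
R5 (z=53.5): calm=0.35, near=0.32; AND[min(a, b)] → w = 0.32
Weighted average = (0.35·31.0 + 0.32·51.7 + 0.58·46.8 + 0.56·30.0 + 0.32·53.5) / (0.35 + 0.32 + 0.58 + 0.56 + 0.32)
  = 88.4580 / 2.1300 = 41.53

41.53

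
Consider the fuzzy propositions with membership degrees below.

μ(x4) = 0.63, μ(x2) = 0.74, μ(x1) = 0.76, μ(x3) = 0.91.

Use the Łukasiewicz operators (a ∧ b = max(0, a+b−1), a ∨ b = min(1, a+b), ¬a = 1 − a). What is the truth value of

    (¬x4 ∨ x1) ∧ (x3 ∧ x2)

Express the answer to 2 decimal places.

¬x4 = 1 − 0.63 = 0.37
¬x4 ∨ x1 = min(1, a+b) on (0.37, 0.76) = 1.00
x3 ∧ x2 = max(0, a+b−1) on (0.91, 0.74) = 0.65
(¬x4 ∨ x1) ∧ (x3 ∧ x2) = max(0, a+b−1) on (1.00, 0.65) = 0.65

0.65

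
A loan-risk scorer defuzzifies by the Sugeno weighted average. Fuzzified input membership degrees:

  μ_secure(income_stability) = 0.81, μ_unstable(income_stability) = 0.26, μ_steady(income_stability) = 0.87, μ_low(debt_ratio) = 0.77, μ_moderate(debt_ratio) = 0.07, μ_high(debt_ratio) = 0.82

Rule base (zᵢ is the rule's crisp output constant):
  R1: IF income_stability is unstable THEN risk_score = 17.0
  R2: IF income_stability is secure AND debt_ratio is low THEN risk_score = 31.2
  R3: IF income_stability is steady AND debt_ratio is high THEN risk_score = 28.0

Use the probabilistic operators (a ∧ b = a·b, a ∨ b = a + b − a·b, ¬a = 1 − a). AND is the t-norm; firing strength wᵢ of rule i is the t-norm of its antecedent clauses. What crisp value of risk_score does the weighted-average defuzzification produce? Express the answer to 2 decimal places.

27.46

R1 (z=17.0): unstable=0.26 → w = 0.2600
R2 (z=31.2): secure=0.81, low=0.77; AND[a·b] → w = 0.6237
R3 (z=28.0): steady=0.87, high=0.82; AND[a·b] → w = 0.7134
Weighted average = (0.2600·17.0 + 0.6237·31.2 + 0.7134·28.0) / (0.2600 + 0.6237 + 0.7134)
  = 43.8546 / 1.5971 = 27.46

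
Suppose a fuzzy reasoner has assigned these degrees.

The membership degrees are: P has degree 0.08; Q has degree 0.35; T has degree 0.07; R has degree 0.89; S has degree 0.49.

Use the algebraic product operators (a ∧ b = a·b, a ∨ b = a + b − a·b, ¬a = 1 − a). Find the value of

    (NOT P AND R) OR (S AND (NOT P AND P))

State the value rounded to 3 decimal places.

0.825

NOT P = 1 − 0.0800 = 0.9200
NOT P AND R = a·b on (0.9200, 0.8900) = 0.8188
NOT P = 1 − 0.0800 = 0.9200
NOT P AND P = a·b on (0.9200, 0.0800) = 0.0736
S AND (NOT P AND P) = a·b on (0.4900, 0.0736) = 0.0361
(NOT P AND R) OR (S AND (NOT P AND P)) = a + b − a·b on (0.8188, 0.0361) = 0.8253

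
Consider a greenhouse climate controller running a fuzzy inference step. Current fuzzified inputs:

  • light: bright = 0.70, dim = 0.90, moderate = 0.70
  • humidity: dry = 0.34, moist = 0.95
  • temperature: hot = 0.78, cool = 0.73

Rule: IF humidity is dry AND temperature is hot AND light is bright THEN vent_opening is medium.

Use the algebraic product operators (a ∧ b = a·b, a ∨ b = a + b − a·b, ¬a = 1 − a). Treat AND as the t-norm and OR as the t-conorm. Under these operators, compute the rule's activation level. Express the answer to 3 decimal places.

0.186

firing strength: dry=0.34, hot=0.78, bright=0.70; AND[a·b] → w = 0.1856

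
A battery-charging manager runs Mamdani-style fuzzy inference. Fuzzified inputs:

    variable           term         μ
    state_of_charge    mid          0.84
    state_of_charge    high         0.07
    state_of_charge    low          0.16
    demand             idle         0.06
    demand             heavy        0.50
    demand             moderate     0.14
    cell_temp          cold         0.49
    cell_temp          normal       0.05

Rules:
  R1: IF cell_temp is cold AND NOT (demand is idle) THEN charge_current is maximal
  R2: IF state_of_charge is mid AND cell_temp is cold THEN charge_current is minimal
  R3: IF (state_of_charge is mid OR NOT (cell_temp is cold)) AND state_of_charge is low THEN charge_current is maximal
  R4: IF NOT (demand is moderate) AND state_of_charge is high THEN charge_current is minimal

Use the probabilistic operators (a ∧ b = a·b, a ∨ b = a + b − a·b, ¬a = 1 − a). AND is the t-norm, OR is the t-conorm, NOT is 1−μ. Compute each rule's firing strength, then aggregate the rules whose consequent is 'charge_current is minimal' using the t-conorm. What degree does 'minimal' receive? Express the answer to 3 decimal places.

R1: cold=0.49, ¬idle=1−0.06=0.94; AND[a·b] → w = 0.4606
R2: mid=0.84, cold=0.49; AND[a·b] → w = 0.4116
R3: (mid=0.84 OR ¬cold=1−0.49=0.51) = 0.9216; AND[a·b] with low=0.16 → w = 0.1475
R4: ¬moderate=1−0.14=0.86, high=0.07; AND[a·b] → w = 0.0602
Rules with consequent 'minimal': {R2, R4} → strengths 0.4116, 0.0602
Aggregate via t-conorm [a + b − a·b]: 0.4470

0.447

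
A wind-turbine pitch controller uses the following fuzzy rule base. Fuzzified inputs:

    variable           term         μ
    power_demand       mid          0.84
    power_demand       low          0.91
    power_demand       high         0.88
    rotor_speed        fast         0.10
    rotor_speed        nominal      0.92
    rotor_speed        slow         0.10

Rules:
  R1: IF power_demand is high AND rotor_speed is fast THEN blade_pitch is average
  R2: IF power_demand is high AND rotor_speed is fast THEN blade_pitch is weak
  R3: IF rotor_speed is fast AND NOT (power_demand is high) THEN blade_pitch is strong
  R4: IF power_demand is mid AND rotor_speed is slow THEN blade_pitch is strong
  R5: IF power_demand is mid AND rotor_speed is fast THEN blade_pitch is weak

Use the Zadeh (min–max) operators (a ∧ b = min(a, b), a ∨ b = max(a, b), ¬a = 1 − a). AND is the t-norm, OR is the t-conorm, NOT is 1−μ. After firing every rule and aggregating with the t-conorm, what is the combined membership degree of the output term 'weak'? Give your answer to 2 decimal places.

R1: high=0.88, fast=0.10; AND[min(a, b)] → w = 0.10
R2: high=0.88, fast=0.10; AND[min(a, b)] → w = 0.10
R3: fast=0.10, ¬high=1−0.88=0.12; AND[min(a, b)] → w = 0.10
R4: mid=0.84, slow=0.10; AND[min(a, b)] → w = 0.10
R5: mid=0.84, fast=0.10; AND[min(a, b)] → w = 0.10
Rules with consequent 'weak': {R2, R5} → strengths 0.10, 0.10
Aggregate via t-conorm [max(a, b)]: 0.10

0.10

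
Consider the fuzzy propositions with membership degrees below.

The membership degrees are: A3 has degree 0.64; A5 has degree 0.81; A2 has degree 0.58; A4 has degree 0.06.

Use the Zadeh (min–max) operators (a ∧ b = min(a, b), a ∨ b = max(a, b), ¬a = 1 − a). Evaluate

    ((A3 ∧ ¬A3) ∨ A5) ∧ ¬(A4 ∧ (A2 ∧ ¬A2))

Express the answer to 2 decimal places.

0.81

¬A3 = 1 − 0.64 = 0.36
A3 ∧ ¬A3 = min(a, b) on (0.64, 0.36) = 0.36
(A3 ∧ ¬A3) ∨ A5 = max(a, b) on (0.36, 0.81) = 0.81
¬A2 = 1 − 0.58 = 0.42
A2 ∧ ¬A2 = min(a, b) on (0.58, 0.42) = 0.42
A4 ∧ (A2 ∧ ¬A2) = min(a, b) on (0.06, 0.42) = 0.06
¬(A4 ∧ (A2 ∧ ¬A2)) = 1 − 0.06 = 0.94
((A3 ∧ ¬A3) ∨ A5) ∧ ¬(A4 ∧ (A2 ∧ ¬A2)) = min(a, b) on (0.81, 0.94) = 0.81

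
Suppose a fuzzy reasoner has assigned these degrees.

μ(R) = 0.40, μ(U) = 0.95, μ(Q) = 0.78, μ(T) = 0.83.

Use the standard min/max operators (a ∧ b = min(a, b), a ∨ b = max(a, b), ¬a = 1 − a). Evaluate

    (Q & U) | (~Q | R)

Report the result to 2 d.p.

Q & U = min(a, b) on (0.78, 0.95) = 0.78
~Q = 1 − 0.78 = 0.22
~Q | R = max(a, b) on (0.22, 0.40) = 0.40
(Q & U) | (~Q | R) = max(a, b) on (0.78, 0.40) = 0.78

0.78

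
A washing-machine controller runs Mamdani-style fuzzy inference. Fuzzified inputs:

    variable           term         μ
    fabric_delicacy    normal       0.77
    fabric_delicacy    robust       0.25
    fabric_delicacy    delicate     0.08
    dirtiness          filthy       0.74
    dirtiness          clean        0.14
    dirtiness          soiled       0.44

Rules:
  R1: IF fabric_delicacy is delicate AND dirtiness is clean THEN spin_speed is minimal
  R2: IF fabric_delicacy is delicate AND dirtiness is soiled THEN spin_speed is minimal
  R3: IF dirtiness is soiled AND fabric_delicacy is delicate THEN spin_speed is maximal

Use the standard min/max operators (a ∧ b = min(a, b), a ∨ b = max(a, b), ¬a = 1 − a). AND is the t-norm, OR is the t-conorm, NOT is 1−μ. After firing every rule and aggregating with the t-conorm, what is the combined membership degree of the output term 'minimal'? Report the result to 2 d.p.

0.08

R1: delicate=0.08, clean=0.14; AND[min(a, b)] → w = 0.08
R2: delicate=0.08, soiled=0.44; AND[min(a, b)] → w = 0.08
R3: soiled=0.44, delicate=0.08; AND[min(a, b)] → w = 0.08
Rules with consequent 'minimal': {R1, R2} → strengths 0.08, 0.08
Aggregate via t-conorm [max(a, b)]: 0.08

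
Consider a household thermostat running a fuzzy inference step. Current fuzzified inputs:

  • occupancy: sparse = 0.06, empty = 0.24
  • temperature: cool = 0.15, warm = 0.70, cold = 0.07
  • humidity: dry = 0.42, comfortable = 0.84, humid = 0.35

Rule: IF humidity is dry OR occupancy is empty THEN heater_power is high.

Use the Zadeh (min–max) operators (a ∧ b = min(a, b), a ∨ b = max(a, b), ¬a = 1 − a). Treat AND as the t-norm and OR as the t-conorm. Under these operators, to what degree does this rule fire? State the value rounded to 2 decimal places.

firing strength: dry=0.42, empty=0.24; OR[max(a, b)] → w = 0.42

0.42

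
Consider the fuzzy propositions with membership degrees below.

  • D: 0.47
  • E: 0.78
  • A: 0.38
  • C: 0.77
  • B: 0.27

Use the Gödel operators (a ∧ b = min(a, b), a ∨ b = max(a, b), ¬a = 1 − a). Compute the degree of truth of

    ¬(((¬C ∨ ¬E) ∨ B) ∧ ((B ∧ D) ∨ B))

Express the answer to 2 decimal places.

0.73

¬C = 1 − 0.77 = 0.23
¬E = 1 − 0.78 = 0.22
¬C ∨ ¬E = max(a, b) on (0.23, 0.22) = 0.23
(¬C ∨ ¬E) ∨ B = max(a, b) on (0.23, 0.27) = 0.27
B ∧ D = min(a, b) on (0.27, 0.47) = 0.27
(B ∧ D) ∨ B = max(a, b) on (0.27, 0.27) = 0.27
((¬C ∨ ¬E) ∨ B) ∧ ((B ∧ D) ∨ B) = min(a, b) on (0.27, 0.27) = 0.27
¬(((¬C ∨ ¬E) ∨ B) ∧ ((B ∧ D) ∨ B)) = 1 − 0.27 = 0.73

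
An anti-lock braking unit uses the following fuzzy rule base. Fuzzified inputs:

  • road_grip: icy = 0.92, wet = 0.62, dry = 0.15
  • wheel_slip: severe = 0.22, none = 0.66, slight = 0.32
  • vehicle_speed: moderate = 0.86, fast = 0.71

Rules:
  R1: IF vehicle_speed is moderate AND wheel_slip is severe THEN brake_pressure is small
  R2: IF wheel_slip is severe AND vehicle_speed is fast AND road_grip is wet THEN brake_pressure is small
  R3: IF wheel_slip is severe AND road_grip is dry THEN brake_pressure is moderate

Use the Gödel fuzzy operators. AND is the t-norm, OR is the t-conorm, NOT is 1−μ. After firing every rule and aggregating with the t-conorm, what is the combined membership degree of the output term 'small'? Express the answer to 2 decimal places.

R1: moderate=0.86, severe=0.22; AND[min(a, b)] → w = 0.22
R2: severe=0.22, fast=0.71, wet=0.62; AND[min(a, b)] → w = 0.22
R3: severe=0.22, dry=0.15; AND[min(a, b)] → w = 0.15
Rules with consequent 'small': {R1, R2} → strengths 0.22, 0.22
Aggregate via t-conorm [max(a, b)]: 0.22

0.22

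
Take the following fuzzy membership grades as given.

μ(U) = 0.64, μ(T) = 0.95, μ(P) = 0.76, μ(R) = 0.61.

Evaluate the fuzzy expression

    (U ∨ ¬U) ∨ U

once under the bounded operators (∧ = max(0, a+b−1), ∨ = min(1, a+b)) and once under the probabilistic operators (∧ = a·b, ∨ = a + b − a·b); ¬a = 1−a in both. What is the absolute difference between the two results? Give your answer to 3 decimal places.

Under bounded:
  ¬U = 1 − 0.64 = 0.36
  U ∨ ¬U = min(1, a+b) on (0.64, 0.36) = 1.00
  (U ∨ ¬U) ∨ U = min(1, a+b) on (1.00, 0.64) = 1.00
  → value = 1.0000
Under probabilistic:
  ¬U = 1 − 0.6400 = 0.3600
  U ∨ ¬U = a + b − a·b on (0.6400, 0.3600) = 0.7696
  (U ∨ ¬U) ∨ U = a + b − a·b on (0.7696, 0.6400) = 0.9171
  → value = 0.9171
|1.0000 − 0.9171| = 0.083

0.083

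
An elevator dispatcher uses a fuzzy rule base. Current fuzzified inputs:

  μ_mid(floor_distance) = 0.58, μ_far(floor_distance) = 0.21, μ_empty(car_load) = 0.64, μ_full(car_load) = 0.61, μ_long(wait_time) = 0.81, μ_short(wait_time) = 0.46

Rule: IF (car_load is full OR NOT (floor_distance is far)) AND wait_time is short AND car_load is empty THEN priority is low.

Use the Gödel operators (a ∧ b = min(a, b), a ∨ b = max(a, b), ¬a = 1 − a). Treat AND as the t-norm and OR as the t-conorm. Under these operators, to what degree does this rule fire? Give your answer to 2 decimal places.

firing strength: (full=0.61 OR ¬far=1−0.21=0.79) = 0.79; AND[min(a, b)] with short=0.46, empty=0.64 → w = 0.46

0.46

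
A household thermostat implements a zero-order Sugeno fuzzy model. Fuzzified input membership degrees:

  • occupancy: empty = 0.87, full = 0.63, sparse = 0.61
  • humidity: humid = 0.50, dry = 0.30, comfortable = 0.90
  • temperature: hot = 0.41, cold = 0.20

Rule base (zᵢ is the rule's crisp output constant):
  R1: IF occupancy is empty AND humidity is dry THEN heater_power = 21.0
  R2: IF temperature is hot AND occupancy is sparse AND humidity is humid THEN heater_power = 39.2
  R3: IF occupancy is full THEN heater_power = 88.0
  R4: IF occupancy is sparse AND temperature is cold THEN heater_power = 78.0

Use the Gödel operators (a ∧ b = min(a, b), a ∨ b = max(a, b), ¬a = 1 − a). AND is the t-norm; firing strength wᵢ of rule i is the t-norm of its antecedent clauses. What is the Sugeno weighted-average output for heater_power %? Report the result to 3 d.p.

R1 (z=21.0): empty=0.87, dry=0.30; AND[min(a, b)] → w = 0.30
R2 (z=39.2): hot=0.41, sparse=0.61, humid=0.50; AND[min(a, b)] → w = 0.41
R3 (z=88.0): full=0.63 → w = 0.63
R4 (z=78.0): sparse=0.61, cold=0.20; AND[min(a, b)] → w = 0.20
Weighted average = (0.30·21.0 + 0.41·39.2 + 0.63·88.0 + 0.20·78.0) / (0.30 + 0.41 + 0.63 + 0.20)
  = 93.4120 / 1.5400 = 60.657

60.657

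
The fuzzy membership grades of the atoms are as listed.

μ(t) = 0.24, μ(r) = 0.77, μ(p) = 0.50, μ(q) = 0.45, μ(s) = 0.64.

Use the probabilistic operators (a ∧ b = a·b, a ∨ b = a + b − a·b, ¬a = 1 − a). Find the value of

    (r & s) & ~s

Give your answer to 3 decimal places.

0.177

r & s = a·b on (0.7700, 0.6400) = 0.4928
~s = 1 − 0.6400 = 0.3600
(r & s) & ~s = a·b on (0.4928, 0.3600) = 0.1774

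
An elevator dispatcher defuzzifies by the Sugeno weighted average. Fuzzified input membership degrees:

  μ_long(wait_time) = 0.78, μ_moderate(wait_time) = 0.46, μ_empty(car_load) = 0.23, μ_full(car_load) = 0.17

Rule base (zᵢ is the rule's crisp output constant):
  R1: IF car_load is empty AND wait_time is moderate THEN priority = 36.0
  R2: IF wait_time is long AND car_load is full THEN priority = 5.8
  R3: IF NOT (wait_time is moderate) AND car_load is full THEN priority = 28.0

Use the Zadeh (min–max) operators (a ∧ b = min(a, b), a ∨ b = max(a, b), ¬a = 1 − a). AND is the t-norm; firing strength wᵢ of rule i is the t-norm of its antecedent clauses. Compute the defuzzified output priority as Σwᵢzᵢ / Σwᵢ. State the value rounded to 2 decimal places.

24.61

R1 (z=36.0): empty=0.23, moderate=0.46; AND[min(a, b)] → w = 0.23
R2 (z=5.8): long=0.78, full=0.17; AND[min(a, b)] → w = 0.17
R3 (z=28.0): ¬moderate=1−0.46=0.54, full=0.17; AND[min(a, b)] → w = 0.17
Weighted average = (0.23·36.0 + 0.17·5.8 + 0.17·28.0) / (0.23 + 0.17 + 0.17)
  = 14.0260 / 0.5700 = 24.61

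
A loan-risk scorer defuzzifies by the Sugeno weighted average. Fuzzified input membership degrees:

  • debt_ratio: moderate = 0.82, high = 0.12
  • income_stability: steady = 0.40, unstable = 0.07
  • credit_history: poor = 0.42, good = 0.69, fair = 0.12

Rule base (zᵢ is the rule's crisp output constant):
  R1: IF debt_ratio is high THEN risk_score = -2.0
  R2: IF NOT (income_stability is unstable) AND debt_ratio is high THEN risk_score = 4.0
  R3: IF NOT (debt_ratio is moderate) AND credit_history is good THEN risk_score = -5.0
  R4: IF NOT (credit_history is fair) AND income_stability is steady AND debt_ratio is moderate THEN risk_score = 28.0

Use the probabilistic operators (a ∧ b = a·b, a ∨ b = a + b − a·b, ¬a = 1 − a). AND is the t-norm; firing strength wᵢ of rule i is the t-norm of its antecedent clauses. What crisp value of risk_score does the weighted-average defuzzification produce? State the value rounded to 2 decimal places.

R1 (z=-2.0): high=0.12 → w = 0.1200
R2 (z=4.0): ¬unstable=1−0.07=0.93, high=0.12; AND[a·b] → w = 0.1116
R3 (z=-5.0): ¬moderate=1−0.82=0.18, good=0.69; AND[a·b] → w = 0.1242
R4 (z=28.0): ¬fair=1−0.12=0.88, steady=0.40, moderate=0.82; AND[a·b] → w = 0.2886
Weighted average = (0.1200·-2.0 + 0.1116·4.0 + 0.1242·-5.0 + 0.2886·28.0) / (0.1200 + 0.1116 + 0.1242 + 0.2886)
  = 7.6673 / 0.6444 = 11.90

11.90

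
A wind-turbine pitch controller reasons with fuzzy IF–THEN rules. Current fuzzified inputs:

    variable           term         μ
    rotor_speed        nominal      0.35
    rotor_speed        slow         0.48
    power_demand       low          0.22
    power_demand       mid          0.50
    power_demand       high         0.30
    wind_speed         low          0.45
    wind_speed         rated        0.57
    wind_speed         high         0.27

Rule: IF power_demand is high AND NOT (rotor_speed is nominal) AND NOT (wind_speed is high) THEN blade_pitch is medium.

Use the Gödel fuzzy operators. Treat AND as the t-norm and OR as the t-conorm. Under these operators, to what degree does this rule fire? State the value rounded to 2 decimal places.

0.30

firing strength: high=0.30, ¬nominal=1−0.35=0.65, ¬high=1−0.27=0.73; AND[min(a, b)] → w = 0.30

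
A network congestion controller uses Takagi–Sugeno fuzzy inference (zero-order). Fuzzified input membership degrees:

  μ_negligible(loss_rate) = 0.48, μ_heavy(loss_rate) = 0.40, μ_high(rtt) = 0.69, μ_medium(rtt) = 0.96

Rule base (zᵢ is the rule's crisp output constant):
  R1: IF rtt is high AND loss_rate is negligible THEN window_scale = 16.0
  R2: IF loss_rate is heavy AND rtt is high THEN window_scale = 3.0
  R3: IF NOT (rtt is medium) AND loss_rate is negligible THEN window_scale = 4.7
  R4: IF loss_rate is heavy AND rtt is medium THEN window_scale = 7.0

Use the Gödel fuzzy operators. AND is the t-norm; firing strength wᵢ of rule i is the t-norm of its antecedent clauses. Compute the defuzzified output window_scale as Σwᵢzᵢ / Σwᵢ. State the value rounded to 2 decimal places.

8.99

R1 (z=16.0): high=0.69, negligible=0.48; AND[min(a, b)] → w = 0.48
R2 (z=3.0): heavy=0.40, high=0.69; AND[min(a, b)] → w = 0.40
R3 (z=4.7): ¬medium=1−0.96=0.04, negligible=0.48; AND[min(a, b)] → w = 0.04
R4 (z=7.0): heavy=0.40, medium=0.96; AND[min(a, b)] → w = 0.40
Weighted average = (0.48·16.0 + 0.40·3.0 + 0.04·4.7 + 0.40·7.0) / (0.48 + 0.40 + 0.04 + 0.40)
  = 11.8680 / 1.3200 = 8.99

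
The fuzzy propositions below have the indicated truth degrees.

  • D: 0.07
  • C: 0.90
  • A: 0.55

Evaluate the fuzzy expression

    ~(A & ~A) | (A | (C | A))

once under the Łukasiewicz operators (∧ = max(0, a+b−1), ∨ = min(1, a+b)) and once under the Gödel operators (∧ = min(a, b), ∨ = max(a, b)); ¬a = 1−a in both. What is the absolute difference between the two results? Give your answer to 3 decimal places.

Under Łukasiewicz:
  ~A = 1 − 0.55 = 0.45
  A & ~A = max(0, a+b−1) on (0.55, 0.45) = 0.00
  ~(A & ~A) = 1 − 0.00 = 1.00
  C | A = min(1, a+b) on (0.90, 0.55) = 1.00
  A | (C | A) = min(1, a+b) on (0.55, 1.00) = 1.00
  ~(A & ~A) | (A | (C | A)) = min(1, a+b) on (1.00, 1.00) = 1.00
  → value = 1.0000
Under Gödel:
  ~A = 1 − 0.55 = 0.45
  A & ~A = min(a, b) on (0.55, 0.45) = 0.45
  ~(A & ~A) = 1 − 0.45 = 0.55
  C | A = max(a, b) on (0.90, 0.55) = 0.90
  A | (C | A) = max(a, b) on (0.55, 0.90) = 0.90
  ~(A & ~A) | (A | (C | A)) = max(a, b) on (0.55, 0.90) = 0.90
  → value = 0.9000
|1.0000 − 0.9000| = 0.100

0.100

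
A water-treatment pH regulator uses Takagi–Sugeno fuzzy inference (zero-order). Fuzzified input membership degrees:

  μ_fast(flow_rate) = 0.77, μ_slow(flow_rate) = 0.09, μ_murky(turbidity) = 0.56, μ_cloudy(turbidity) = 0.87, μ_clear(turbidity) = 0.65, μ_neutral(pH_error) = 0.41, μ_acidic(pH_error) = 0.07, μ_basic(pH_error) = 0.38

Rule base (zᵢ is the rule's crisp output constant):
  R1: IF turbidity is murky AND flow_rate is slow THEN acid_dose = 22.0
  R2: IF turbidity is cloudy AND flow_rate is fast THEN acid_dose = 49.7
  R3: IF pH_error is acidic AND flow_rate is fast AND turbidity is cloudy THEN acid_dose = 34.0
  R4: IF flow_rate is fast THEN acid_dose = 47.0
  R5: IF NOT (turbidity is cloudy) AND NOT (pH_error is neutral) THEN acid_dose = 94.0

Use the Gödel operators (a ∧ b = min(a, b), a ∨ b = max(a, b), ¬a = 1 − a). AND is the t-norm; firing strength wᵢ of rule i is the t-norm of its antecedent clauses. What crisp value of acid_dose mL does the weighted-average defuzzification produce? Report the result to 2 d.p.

R1 (z=22.0): murky=0.56, slow=0.09; AND[min(a, b)] → w = 0.09
R2 (z=49.7): cloudy=0.87, fast=0.77; AND[min(a, b)] → w = 0.77
R3 (z=34.0): acidic=0.07, fast=0.77, cloudy=0.87; AND[min(a, b)] → w = 0.07
R4 (z=47.0): fast=0.77 → w = 0.77
R5 (z=94.0): ¬cloudy=1−0.87=0.13, ¬neutral=1−0.41=0.59; AND[min(a, b)] → w = 0.13
Weighted average = (0.09·22.0 + 0.77·49.7 + 0.07·34.0 + 0.77·47.0 + 0.13·94.0) / (0.09 + 0.77 + 0.07 + 0.77 + 0.13)
  = 91.0390 / 1.8300 = 49.75

49.75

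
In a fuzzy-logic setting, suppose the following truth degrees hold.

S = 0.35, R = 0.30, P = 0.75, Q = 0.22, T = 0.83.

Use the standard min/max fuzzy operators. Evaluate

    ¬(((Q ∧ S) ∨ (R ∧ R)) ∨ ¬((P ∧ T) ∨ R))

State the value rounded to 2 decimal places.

0.70

Q ∧ S = min(a, b) on (0.22, 0.35) = 0.22
R ∧ R = min(a, b) on (0.30, 0.30) = 0.30
(Q ∧ S) ∨ (R ∧ R) = max(a, b) on (0.22, 0.30) = 0.30
P ∧ T = min(a, b) on (0.75, 0.83) = 0.75
(P ∧ T) ∨ R = max(a, b) on (0.75, 0.30) = 0.75
¬((P ∧ T) ∨ R) = 1 − 0.75 = 0.25
((Q ∧ S) ∨ (R ∧ R)) ∨ ¬((P ∧ T) ∨ R) = max(a, b) on (0.30, 0.25) = 0.30
¬(((Q ∧ S) ∨ (R ∧ R)) ∨ ¬((P ∧ T) ∨ R)) = 1 − 0.30 = 0.70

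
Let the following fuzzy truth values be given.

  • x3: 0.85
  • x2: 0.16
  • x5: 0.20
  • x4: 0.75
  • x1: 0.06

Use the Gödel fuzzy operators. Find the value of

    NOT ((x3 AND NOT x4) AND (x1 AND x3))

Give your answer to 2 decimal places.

NOT x4 = 1 − 0.75 = 0.25
x3 AND NOT x4 = min(a, b) on (0.85, 0.25) = 0.25
x1 AND x3 = min(a, b) on (0.06, 0.85) = 0.06
(x3 AND NOT x4) AND (x1 AND x3) = min(a, b) on (0.25, 0.06) = 0.06
NOT ((x3 AND NOT x4) AND (x1 AND x3)) = 1 − 0.06 = 0.94

0.94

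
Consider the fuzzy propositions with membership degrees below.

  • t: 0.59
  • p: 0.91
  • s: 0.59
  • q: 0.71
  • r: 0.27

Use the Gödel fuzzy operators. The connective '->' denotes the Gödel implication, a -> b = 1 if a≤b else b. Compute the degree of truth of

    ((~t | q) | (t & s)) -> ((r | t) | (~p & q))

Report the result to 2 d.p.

~t = 1 − 0.59 = 0.41
~t | q = max(a, b) on (0.41, 0.71) = 0.71
t & s = min(a, b) on (0.59, 0.59) = 0.59
(~t | q) | (t & s) = max(a, b) on (0.71, 0.59) = 0.71
r | t = max(a, b) on (0.27, 0.59) = 0.59
~p = 1 − 0.91 = 0.09
~p & q = min(a, b) on (0.09, 0.71) = 0.09
(r | t) | (~p & q) = max(a, b) on (0.59, 0.09) = 0.59
((~t | q) | (t & s)) -> ((r | t) | (~p & q))  [Gödel: 1 if a≤b else b] with a=0.71, b=0.59 → 0.59

0.59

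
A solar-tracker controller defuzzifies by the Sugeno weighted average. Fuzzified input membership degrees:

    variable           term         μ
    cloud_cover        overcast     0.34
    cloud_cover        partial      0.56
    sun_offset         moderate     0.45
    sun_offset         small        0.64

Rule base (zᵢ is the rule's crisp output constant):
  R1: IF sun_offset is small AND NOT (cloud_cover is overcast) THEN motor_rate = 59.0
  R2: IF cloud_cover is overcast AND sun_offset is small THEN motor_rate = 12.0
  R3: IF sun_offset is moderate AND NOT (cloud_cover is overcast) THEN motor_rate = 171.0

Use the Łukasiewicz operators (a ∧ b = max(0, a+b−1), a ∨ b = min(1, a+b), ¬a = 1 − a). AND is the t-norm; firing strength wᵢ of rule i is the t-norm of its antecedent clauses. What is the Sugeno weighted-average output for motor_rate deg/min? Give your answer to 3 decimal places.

R1 (z=59.0): small=0.64, ¬overcast=1−0.34=0.66; AND[max(0, a+b−1)] → w = 0.30
R2 (z=12.0): overcast=0.34, small=0.64; AND[max(0, a+b−1)] → w = 0.00
R3 (z=171.0): moderate=0.45, ¬overcast=1−0.34=0.66; AND[max(0, a+b−1)] → w = 0.11
Weighted average = (0.30·59.0 + 0.00·12.0 + 0.11·171.0) / (0.30 + 0.00 + 0.11)
  = 36.5100 / 0.4100 = 89.049

89.049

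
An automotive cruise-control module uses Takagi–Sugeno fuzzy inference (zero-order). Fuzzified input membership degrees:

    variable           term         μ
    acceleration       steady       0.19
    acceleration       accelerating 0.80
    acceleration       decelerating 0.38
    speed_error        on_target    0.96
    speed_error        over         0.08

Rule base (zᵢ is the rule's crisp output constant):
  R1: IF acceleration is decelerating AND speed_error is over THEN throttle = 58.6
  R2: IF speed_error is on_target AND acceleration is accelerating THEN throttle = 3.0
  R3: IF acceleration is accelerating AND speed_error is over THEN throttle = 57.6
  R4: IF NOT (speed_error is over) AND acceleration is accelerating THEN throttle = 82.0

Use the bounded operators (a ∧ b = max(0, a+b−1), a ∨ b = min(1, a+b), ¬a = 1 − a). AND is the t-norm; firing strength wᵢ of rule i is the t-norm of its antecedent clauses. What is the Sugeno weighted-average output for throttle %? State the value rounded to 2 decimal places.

41.43

R1 (z=58.6): decelerating=0.38, over=0.08; AND[max(0, a+b−1)] → w = 0.00
R2 (z=3.0): on_target=0.96, accelerating=0.80; AND[max(0, a+b−1)] → w = 0.76
R3 (z=57.6): accelerating=0.80, over=0.08; AND[max(0, a+b−1)] → w = 0.00
R4 (z=82.0): ¬over=1−0.08=0.92, accelerating=0.80; AND[max(0, a+b−1)] → w = 0.72
Weighted average = (0.00·58.6 + 0.76·3.0 + 0.00·57.6 + 0.72·82.0) / (0.00 + 0.76 + 0.00 + 0.72)
  = 61.3200 / 1.4800 = 41.43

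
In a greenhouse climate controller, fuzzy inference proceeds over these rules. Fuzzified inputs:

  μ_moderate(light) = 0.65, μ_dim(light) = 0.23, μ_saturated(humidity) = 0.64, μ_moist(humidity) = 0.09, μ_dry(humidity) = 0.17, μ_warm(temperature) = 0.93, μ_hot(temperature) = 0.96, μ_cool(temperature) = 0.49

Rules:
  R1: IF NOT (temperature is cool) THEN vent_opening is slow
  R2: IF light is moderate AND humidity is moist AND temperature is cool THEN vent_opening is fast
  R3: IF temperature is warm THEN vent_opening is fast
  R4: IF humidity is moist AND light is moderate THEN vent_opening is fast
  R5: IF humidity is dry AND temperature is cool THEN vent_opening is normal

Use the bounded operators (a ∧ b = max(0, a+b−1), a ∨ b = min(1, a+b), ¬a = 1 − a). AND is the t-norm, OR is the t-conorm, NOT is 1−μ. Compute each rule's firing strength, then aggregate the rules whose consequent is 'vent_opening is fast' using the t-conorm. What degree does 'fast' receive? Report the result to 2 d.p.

0.93

R1: ¬cool=1−0.49=0.51 → w = 0.51
R2: moderate=0.65, moist=0.09, cool=0.49; AND[max(0, a+b−1)] → w = 0.00
R3: warm=0.93 → w = 0.93
R4: moist=0.09, moderate=0.65; AND[max(0, a+b−1)] → w = 0.00
R5: dry=0.17, cool=0.49; AND[max(0, a+b−1)] → w = 0.00
Rules with consequent 'fast': {R2, R3, R4} → strengths 0.00, 0.93, 0.00
Aggregate via t-conorm [min(1, a+b)]: 0.93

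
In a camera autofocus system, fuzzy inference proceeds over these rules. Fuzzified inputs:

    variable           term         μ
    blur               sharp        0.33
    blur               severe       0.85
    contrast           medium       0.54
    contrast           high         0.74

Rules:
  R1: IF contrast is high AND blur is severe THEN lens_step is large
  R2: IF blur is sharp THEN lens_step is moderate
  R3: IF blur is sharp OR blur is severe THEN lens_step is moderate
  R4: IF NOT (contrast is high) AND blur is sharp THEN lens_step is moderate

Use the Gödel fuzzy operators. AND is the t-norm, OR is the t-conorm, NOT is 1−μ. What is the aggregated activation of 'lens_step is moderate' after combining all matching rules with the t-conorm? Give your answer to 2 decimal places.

0.85

R1: high=0.74, severe=0.85; AND[min(a, b)] → w = 0.74
R2: sharp=0.33 → w = 0.33
R3: sharp=0.33, severe=0.85; OR[max(a, b)] → w = 0.85
R4: ¬high=1−0.74=0.26, sharp=0.33; AND[min(a, b)] → w = 0.26
Rules with consequent 'moderate': {R2, R3, R4} → strengths 0.33, 0.85, 0.26
Aggregate via t-conorm [max(a, b)]: 0.85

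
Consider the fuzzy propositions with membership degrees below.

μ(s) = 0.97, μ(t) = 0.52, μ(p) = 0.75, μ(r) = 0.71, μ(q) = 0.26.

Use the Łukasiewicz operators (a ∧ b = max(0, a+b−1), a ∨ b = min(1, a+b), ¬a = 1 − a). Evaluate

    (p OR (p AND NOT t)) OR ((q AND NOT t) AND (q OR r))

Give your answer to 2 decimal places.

0.98

NOT t = 1 − 0.52 = 0.48
p AND NOT t = max(0, a+b−1) on (0.75, 0.48) = 0.23
p OR (p AND NOT t) = min(1, a+b) on (0.75, 0.23) = 0.98
NOT t = 1 − 0.52 = 0.48
q AND NOT t = max(0, a+b−1) on (0.26, 0.48) = 0.00
q OR r = min(1, a+b) on (0.26, 0.71) = 0.97
(q AND NOT t) AND (q OR r) = max(0, a+b−1) on (0.00, 0.97) = 0.00
(p OR (p AND NOT t)) OR ((q AND NOT t) AND (q OR r)) = min(1, a+b) on (0.98, 0.00) = 0.98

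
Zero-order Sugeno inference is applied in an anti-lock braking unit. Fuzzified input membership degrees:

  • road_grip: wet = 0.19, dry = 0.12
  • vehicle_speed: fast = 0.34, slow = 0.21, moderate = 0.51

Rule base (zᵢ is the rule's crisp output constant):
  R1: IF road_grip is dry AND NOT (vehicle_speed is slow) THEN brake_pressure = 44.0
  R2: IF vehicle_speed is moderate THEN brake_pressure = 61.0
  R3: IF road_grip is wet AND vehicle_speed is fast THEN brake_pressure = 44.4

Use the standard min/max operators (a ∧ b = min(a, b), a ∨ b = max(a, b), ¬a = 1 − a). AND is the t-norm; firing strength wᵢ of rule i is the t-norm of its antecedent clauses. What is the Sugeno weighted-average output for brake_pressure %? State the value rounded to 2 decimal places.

R1 (z=44.0): dry=0.12, ¬slow=1−0.21=0.79; AND[min(a, b)] → w = 0.12
R2 (z=61.0): moderate=0.51 → w = 0.51
R3 (z=44.4): wet=0.19, fast=0.34; AND[min(a, b)] → w = 0.19
Weighted average = (0.12·44.0 + 0.51·61.0 + 0.19·44.4) / (0.12 + 0.51 + 0.19)
  = 44.8260 / 0.8200 = 54.67

54.67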